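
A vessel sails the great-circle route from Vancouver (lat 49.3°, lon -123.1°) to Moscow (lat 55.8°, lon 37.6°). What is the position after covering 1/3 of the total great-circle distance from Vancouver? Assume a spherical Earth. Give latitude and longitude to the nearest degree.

Write both endpoints as unit vectors p₁, p₂ with components (cos φ cos λ, cos φ sin λ, sin φ).
The central angle between the endpoints is δ = arccos(p₁·p₂) ≈ 1.286 rad (73.7°).
Interpolate at f = 1/3 with slerp weights a = sin((1−f)δ)/sin δ ≈ 0.788, b = sin(fδ)/sin δ ≈ 0.433.
p = a·p₁ + b·p₂ ≈ (-0.088, -0.282, 0.955); φ = arcsin(p_z) ≈ 72.83°, λ = atan2(p_y, p_x) ≈ -107.28°.

≈ lat 73°, lon -107°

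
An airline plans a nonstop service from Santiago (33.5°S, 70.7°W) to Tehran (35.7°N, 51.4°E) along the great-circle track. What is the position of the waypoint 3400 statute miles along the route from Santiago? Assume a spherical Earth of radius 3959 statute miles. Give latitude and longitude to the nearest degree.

Convert each endpoint to a unit vector on the sphere (x = cos φ cos λ, y = cos φ sin λ, z = sin φ).
The central angle between the endpoints is δ = arccos(p₁·p₂) ≈ 2.321 rad (133.0°). The total great-circle distance is δ·R ≈ 2.321 × 3959 ≈ 9190 mi, so the target fraction is f = 3400/9190 ≈ 0.370.
Interpolate at f ≈ 0.370 with slerp weights a = sin((1−f)δ)/sin δ ≈ 1.359, b = sin(fδ)/sin δ ≈ 1.035.
p = a·p₁ + b·p₂ ≈ (0.899, -0.413, -0.146); φ = arcsin(p_z) ≈ -8.41°, λ = atan2(p_y, p_x) ≈ -24.66°.

≈ 8°S, 25°W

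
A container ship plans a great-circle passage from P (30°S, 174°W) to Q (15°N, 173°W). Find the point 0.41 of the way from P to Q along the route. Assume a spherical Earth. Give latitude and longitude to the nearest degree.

≈ (12°S, 174°W)

Convert each endpoint to a unit vector on the sphere (x = cos φ cos λ, y = cos φ sin λ, z = sin φ).
The central angle between the endpoints is δ = arccos(p₁·p₂) ≈ 0.786 rad (45.0°).
Interpolate at f = 0.41 with slerp weights a = sin((1−f)δ)/sin δ ≈ 0.632, b = sin(fδ)/sin δ ≈ 0.448.
p = a·p₁ + b·p₂ ≈ (-0.974, -0.110, -0.200); φ = arcsin(p_z) ≈ -11.55°, λ = atan2(p_y, p_x) ≈ -173.56°.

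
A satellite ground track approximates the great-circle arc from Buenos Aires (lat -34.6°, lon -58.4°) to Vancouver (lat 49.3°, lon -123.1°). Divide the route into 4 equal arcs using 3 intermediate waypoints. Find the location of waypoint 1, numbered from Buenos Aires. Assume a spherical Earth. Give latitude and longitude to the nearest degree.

≈ lat -13°, lon -74°

Write both endpoints as unit vectors p₁, p₂ with components (cos φ cos λ, cos φ sin λ, sin φ).
The central angle between the endpoints is δ = arccos(p₁·p₂) ≈ 1.773 rad (101.6°).
Interpolate at f = 1/4 with slerp weights a = sin((1−f)δ)/sin δ ≈ 0.991, b = sin(fδ)/sin δ ≈ 0.438.
p = a·p₁ + b·p₂ ≈ (0.272, -0.934, -0.231); φ = arcsin(p_z) ≈ -13.35°, λ = atan2(p_y, p_x) ≈ -73.79°.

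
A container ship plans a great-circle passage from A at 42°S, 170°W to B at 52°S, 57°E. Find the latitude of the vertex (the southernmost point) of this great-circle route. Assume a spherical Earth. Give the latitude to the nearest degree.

The great circle lies in the plane with unit normal n̂ = (p₁ × p₂)/|p₁ × p₂|.
Here n̂_z ≈ -0.343; the vertex latitude is φ_max = arccos|n̂_z| ≈ 70.0°.
Check via Clairaut: cos φ_max = |cos φ₁| · sin C = cos(42.0°)·sin(152.5°) ≈ 0.343, again giving ≈ 70.0°.

≈ 70°S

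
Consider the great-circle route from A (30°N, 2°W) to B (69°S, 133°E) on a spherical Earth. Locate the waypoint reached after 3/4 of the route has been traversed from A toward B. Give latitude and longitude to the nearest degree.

The haversine formula gives a central angle δ ≈ 2.327 rad (133.3°) between the endpoints.
Interpolate at f = 3/4 with slerp weights a = sin((1−f)δ)/sin δ ≈ 0.755, b = sin(fδ)/sin δ ≈ 1.354.
p = a·p₁ + b·p₂ ≈ (0.323, 0.332, -0.886); φ = arcsin(p_z) ≈ -62.41°, λ = atan2(p_y, p_x) ≈ 45.79°.

≈ (62°S, 46°E)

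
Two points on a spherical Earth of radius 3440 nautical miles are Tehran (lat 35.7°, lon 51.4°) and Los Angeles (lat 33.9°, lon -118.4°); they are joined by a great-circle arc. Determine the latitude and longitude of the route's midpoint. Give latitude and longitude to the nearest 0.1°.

Convert each endpoint to a unit vector on the sphere (x = cos φ cos λ, y = cos φ sin λ, z = sin φ).
The central angle between the endpoints is δ = arccos(p₁·p₂) ≈ 1.916 rad (109.8°).
Interpolate at f = 1/2 with slerp weights a = sin((1−f)δ)/sin δ ≈ 0.869, b = sin(fδ)/sin δ ≈ 0.869.
p = a·p₁ + b·p₂ ≈ (0.097, -0.083, 0.992); φ = arcsin(p_z) ≈ 82.66°, λ = atan2(p_y, p_x) ≈ -40.47°.

≈ lat 82.7°, lon -40.5°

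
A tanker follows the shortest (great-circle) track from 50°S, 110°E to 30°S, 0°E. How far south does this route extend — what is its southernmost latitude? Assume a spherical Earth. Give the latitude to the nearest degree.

≈ 58°S

The great circle lies in the plane with unit normal n̂ = (p₁ × p₂)/|p₁ × p₂|.
Here n̂_z ≈ -0.533; the vertex latitude is φ_max = arccos|n̂_z| ≈ 57.8°.
Check via Clairaut: cos φ_max = |cos φ₁| · sin C = cos(50.0°)·sin(124.0°) ≈ 0.533, again giving ≈ 57.8°.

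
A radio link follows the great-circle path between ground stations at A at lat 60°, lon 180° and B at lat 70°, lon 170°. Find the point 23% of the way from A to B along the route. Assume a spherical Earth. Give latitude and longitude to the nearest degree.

≈ lat 62°, lon 178°

Write both endpoints as unit vectors p₁, p₂ with components (cos φ cos λ, cos φ sin λ, sin φ).
The central angle between the endpoints is δ = arccos(p₁·p₂) ≈ 0.189 rad (10.8°).
Interpolate at f = 0.23 with slerp weights a = sin((1−f)δ)/sin δ ≈ 0.772, b = sin(fδ)/sin δ ≈ 0.231.
p = a·p₁ + b·p₂ ≈ (-0.464, 0.014, 0.886); φ = arcsin(p_z) ≈ 62.35°, λ = atan2(p_y, p_x) ≈ 178.30°.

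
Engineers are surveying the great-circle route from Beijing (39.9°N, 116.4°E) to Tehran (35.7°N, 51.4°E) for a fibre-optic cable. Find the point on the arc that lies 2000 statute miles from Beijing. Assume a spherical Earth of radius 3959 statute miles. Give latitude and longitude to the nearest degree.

Convert each endpoint to a unit vector on the sphere (x = cos φ cos λ, y = cos φ sin λ, z = sin φ).
The central angle between the endpoints is δ = arccos(p₁·p₂) ≈ 0.879 rad (50.4°). The total great-circle distance is δ·R ≈ 0.879 × 3959 ≈ 3482 mi, so the target fraction is f = 2000/3482 ≈ 0.574.
Interpolate at f ≈ 0.574 with slerp weights a = sin((1−f)δ)/sin δ ≈ 0.475, b = sin(fδ)/sin δ ≈ 0.628.
p = a·p₁ + b·p₂ ≈ (0.156, 0.725, 0.671); φ = arcsin(p_z) ≈ 42.14°, λ = atan2(p_y, p_x) ≈ 77.82°.

≈ 42°N, 78°E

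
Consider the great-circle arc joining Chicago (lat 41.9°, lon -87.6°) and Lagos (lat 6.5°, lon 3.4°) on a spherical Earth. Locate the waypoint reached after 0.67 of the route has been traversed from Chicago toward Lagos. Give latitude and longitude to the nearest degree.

≈ lat 25°, lon -20°

Write both endpoints as unit vectors p₁, p₂ with components (cos φ cos λ, cos φ sin λ, sin φ).
The central angle between the endpoints is δ = arccos(p₁·p₂) ≈ 1.508 rad (86.4°).
Interpolate at f = 0.67 with slerp weights a = sin((1−f)δ)/sin δ ≈ 0.478, b = sin(fδ)/sin δ ≈ 0.849.
p = a·p₁ + b·p₂ ≈ (0.857, -0.306, 0.416); φ = arcsin(p_z) ≈ 24.55°, λ = atan2(p_y, p_x) ≈ -19.64°.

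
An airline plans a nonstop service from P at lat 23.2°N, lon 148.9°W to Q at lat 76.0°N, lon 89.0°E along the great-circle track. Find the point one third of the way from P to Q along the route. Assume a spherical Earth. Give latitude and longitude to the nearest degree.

Write both endpoints as unit vectors p₁, p₂ with components (cos φ cos λ, cos φ sin λ, sin φ).
The central angle between the endpoints is δ = arccos(p₁·p₂) ≈ 1.304 rad (74.7°).
Interpolate at f = 1/3 with slerp weights a = sin((1−f)δ)/sin δ ≈ 0.792, b = sin(fδ)/sin δ ≈ 0.436.
p = a·p₁ + b·p₂ ≈ (-0.621, -0.270, 0.735); φ = arcsin(p_z) ≈ 47.34°, λ = atan2(p_y, p_x) ≈ -156.49°.

≈ lat 47°N, lon 156°W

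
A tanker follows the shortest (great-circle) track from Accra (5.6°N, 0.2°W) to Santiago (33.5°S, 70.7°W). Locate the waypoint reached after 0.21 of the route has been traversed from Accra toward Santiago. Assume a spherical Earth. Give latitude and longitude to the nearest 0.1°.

≈ 4.0°S, 13.2°W

Convert each endpoint to a unit vector on the sphere (x = cos φ cos λ, y = cos φ sin λ, z = sin φ).
The central angle between the endpoints is δ = arccos(p₁·p₂) ≈ 1.346 rad (77.1°).
Interpolate at f = 0.21 with slerp weights a = sin((1−f)δ)/sin δ ≈ 0.896, b = sin(fδ)/sin δ ≈ 0.286.
p = a·p₁ + b·p₂ ≈ (0.971, -0.228, -0.070); φ = arcsin(p_z) ≈ -4.04°, λ = atan2(p_y, p_x) ≈ -13.23°.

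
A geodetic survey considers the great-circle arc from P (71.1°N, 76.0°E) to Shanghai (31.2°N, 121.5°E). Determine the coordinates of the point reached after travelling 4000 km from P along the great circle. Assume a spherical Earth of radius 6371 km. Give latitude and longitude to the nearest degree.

Write both endpoints as unit vectors p₁, p₂ with components (cos φ cos λ, cos φ sin λ, sin φ).
The central angle between the endpoints is δ = arccos(p₁·p₂) ≈ 0.817 rad (46.8°). The total great-circle distance is δ·R ≈ 0.817 × 6371 ≈ 5206 km, so the target fraction is f = 4000/5206 ≈ 0.768.
Interpolate at f ≈ 0.768 with slerp weights a = sin((1−f)δ)/sin δ ≈ 0.258, b = sin(fδ)/sin δ ≈ 0.806.
p = a·p₁ + b·p₂ ≈ (-0.340, 0.669, 0.661); φ = arcsin(p_z) ≈ 41.41°, λ = atan2(p_y, p_x) ≈ 116.94°.

≈ (41°N, 117°E)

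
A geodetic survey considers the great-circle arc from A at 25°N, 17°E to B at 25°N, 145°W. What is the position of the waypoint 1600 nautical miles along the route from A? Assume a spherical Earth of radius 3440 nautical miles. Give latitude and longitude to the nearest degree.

Write both endpoints as unit vectors p₁, p₂ with components (cos φ cos λ, cos φ sin λ, sin φ).
The central angle between the endpoints is δ = arccos(p₁·p₂) ≈ 2.218 rad (127.1°). The total great-circle distance is δ·R ≈ 2.218 × 3440 ≈ 7628 nmi, so the target fraction is f = 1600/7628 ≈ 0.210.
Interpolate at f ≈ 0.210 with slerp weights a = sin((1−f)δ)/sin δ ≈ 1.232, b = sin(fδ)/sin δ ≈ 0.562.
p = a·p₁ + b·p₂ ≈ (0.651, 0.034, 0.758); φ = arcsin(p_z) ≈ 49.32°, λ = atan2(p_y, p_x) ≈ 3.03°.

≈ 49°N, 3°E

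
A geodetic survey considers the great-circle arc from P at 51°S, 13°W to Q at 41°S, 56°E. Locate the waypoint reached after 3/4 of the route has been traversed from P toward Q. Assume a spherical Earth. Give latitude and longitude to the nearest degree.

≈ 47°S, 42°E

The haversine formula gives a central angle δ ≈ 0.823 rad (47.2°) between the endpoints.
Interpolate at f = 3/4 with slerp weights a = sin((1−f)δ)/sin δ ≈ 0.279, b = sin(fδ)/sin δ ≈ 0.789.
p = a·p₁ + b·p₂ ≈ (0.504, 0.454, -0.734); φ = arcsin(p_z) ≈ -47.26°, λ = atan2(p_y, p_x) ≈ 42.04°.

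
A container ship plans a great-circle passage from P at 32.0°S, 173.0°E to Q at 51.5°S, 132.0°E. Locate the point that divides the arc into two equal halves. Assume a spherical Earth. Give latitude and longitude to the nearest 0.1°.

≈ 43.6°S, 155.8°E

Write both endpoints as unit vectors p₁, p₂ with components (cos φ cos λ, cos φ sin λ, sin φ).
The central angle between the endpoints is δ = arccos(p₁·p₂) ≈ 0.621 rad (35.6°).
Interpolate at f = 1/2 with slerp weights a = sin((1−f)δ)/sin δ ≈ 0.525, b = sin(fδ)/sin δ ≈ 0.525.
p = a·p₁ + b·p₂ ≈ (-0.661, 0.297, -0.689); φ = arcsin(p_z) ≈ -43.57°, λ = atan2(p_y, p_x) ≈ 155.78°.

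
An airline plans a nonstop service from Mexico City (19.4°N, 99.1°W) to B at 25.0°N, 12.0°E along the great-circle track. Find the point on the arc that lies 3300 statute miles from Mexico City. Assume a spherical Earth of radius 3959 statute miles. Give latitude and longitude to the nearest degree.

Write both endpoints as unit vectors p₁, p₂ with components (cos φ cos λ, cos φ sin λ, sin φ).
The central angle between the endpoints is δ = arccos(p₁·p₂) ≈ 1.739 rad (99.6°). The total great-circle distance is δ·R ≈ 1.739 × 3959 ≈ 6885 mi, so the target fraction is f = 3300/6885 ≈ 0.479.
Interpolate at f ≈ 0.479 with slerp weights a = sin((1−f)δ)/sin δ ≈ 0.798, b = sin(fδ)/sin δ ≈ 0.751.
p = a·p₁ + b·p₂ ≈ (0.547, -0.602, 0.582); φ = arcsin(p_z) ≈ 35.62°, λ = atan2(p_y, p_x) ≈ -47.74°.

≈ 36°N, 48°W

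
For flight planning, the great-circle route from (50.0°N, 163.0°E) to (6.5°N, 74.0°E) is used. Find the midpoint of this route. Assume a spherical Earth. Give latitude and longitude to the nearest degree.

From cos δ = sin φ₁ sin φ₂ + cos φ₁ cos φ₂ cos Δλ, the central angle is δ ≈ 1.473 rad (84.4°).
Interpolate at f = 1/2 with slerp weights a = sin((1−f)δ)/sin δ ≈ 0.675, b = sin(fδ)/sin δ ≈ 0.675.
p = a·p₁ + b·p₂ ≈ (-0.230, 0.771, 0.593); φ = arcsin(p_z) ≈ 36.40°, λ = atan2(p_y, p_x) ≈ 106.60°.

≈ (36°N, 107°E)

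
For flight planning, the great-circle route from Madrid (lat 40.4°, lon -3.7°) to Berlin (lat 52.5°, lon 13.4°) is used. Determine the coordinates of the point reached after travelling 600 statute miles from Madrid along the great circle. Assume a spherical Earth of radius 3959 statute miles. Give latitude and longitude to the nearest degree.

Write both endpoints as unit vectors p₁, p₂ with components (cos φ cos λ, cos φ sin λ, sin φ).
The central angle between the endpoints is δ = arccos(p₁·p₂) ≈ 0.293 rad (16.8°). The total great-circle distance is δ·R ≈ 0.293 × 3959 ≈ 1161 mi, so the target fraction is f = 600/1161 ≈ 0.517.
Interpolate at f ≈ 0.517 with slerp weights a = sin((1−f)δ)/sin δ ≈ 0.489, b = sin(fδ)/sin δ ≈ 0.522.
p = a·p₁ + b·p₂ ≈ (0.681, 0.050, 0.731); φ = arcsin(p_z) ≈ 46.97°, λ = atan2(p_y, p_x) ≈ 4.17°.

≈ lat 47°, lon 4°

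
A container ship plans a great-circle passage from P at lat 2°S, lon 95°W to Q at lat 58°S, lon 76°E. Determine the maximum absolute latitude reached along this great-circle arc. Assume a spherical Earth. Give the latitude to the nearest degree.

≈ 85°S

The great circle lies in the plane with unit normal n̂ = (p₁ × p₂)/|p₁ × p₂|.
Here n̂_z ≈ +0.095; the vertex latitude is φ_max = arccos|n̂_z| ≈ 84.5°.
Check via Clairaut: cos φ_max = |cos φ₁| · sin C = cos(2.0°)·sin(174.5°) ≈ 0.095, again giving ≈ 84.5°.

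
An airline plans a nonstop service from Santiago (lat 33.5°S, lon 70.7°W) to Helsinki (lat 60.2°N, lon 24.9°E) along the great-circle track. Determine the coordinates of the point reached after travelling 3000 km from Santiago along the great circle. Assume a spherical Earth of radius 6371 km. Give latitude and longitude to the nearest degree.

The haversine formula gives a central angle δ ≈ 2.117 rad (121.3°) between the endpoints. The total great-circle distance is δ·R ≈ 2.117 × 6371 ≈ 13487 km, so the target fraction is f = 3000/13487 ≈ 0.222.
Interpolate at f ≈ 0.222 with slerp weights a = sin((1−f)δ)/sin δ ≈ 1.167, b = sin(fδ)/sin δ ≈ 0.531.
p = a·p₁ + b·p₂ ≈ (0.561, -0.807, -0.183); φ = arcsin(p_z) ≈ -10.57°, λ = atan2(p_y, p_x) ≈ -55.21°.

≈ lat 11°S, lon 55°W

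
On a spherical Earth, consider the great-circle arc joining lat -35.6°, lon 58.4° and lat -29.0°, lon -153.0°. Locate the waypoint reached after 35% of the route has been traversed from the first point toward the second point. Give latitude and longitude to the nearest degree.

Write both endpoints as unit vectors p₁, p₂ with components (cos φ cos λ, cos φ sin λ, sin φ).
The central angle between the endpoints is δ = arccos(p₁·p₂) ≈ 1.902 rad (109.0°).
Interpolate at f = 0.35 with slerp weights a = sin((1−f)δ)/sin δ ≈ 0.999, b = sin(fδ)/sin δ ≈ 0.653.
p = a·p₁ + b·p₂ ≈ (-0.083, 0.432, -0.898); φ = arcsin(p_z) ≈ -63.88°, λ = atan2(p_y, p_x) ≈ 100.91°.

≈ lat -64°, lon 101°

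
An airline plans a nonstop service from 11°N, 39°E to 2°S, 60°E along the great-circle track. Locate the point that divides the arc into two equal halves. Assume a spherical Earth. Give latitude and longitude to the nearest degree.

Write both endpoints as unit vectors p₁, p₂ with components (cos φ cos λ, cos φ sin λ, sin φ).
The central angle between the endpoints is δ = arccos(p₁·p₂) ≈ 0.429 rad (24.6°).
Interpolate at f = 1/2 with slerp weights a = sin((1−f)δ)/sin δ ≈ 0.512, b = sin(fδ)/sin δ ≈ 0.512.
p = a·p₁ + b·p₂ ≈ (0.646, 0.759, 0.080); φ = arcsin(p_z) ≈ 4.58°, λ = atan2(p_y, p_x) ≈ 49.60°.

≈ 5°N, 50°E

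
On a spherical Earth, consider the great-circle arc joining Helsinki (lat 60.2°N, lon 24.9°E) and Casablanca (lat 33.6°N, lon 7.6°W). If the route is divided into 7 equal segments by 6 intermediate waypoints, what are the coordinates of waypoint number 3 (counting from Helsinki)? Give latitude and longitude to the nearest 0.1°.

Convert each endpoint to a unit vector on the sphere (x = cos φ cos λ, y = cos φ sin λ, z = sin φ).
The central angle between the endpoints is δ = arccos(p₁·p₂) ≈ 0.593 rad (34.0°).
Interpolate at f = 3/7 with slerp weights a = sin((1−f)δ)/sin δ ≈ 0.595, b = sin(fδ)/sin δ ≈ 0.450.
p = a·p₁ + b·p₂ ≈ (0.640, 0.075, 0.765); φ = arcsin(p_z) ≈ 49.92°, λ = atan2(p_y, p_x) ≈ 6.68°.

≈ lat 49.9°N, lon 6.7°E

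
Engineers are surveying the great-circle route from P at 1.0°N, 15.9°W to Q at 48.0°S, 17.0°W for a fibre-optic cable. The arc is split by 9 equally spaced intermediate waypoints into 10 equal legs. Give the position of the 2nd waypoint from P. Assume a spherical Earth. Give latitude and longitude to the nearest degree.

From cos δ = sin φ₁ sin φ₂ + cos φ₁ cos φ₂ cos Δλ, the central angle is δ ≈ 0.855 rad (49.0°).
Interpolate at f = 2/10 with slerp weights a = sin((1−f)δ)/sin δ ≈ 0.837, b = sin(fδ)/sin δ ≈ 0.226.
p = a·p₁ + b·p₂ ≈ (0.950, -0.274, -0.153); φ = arcsin(p_z) ≈ -8.80°, λ = atan2(p_y, p_x) ≈ -16.07°.

≈ 9°S, 16°W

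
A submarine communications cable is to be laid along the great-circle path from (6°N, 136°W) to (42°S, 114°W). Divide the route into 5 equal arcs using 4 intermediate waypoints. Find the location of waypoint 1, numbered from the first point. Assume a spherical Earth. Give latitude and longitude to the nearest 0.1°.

≈ (3.7°S, 132.3°W)

From cos δ = sin φ₁ sin φ₂ + cos φ₁ cos φ₂ cos Δλ, the central angle is δ ≈ 0.908 rad (52.0°).
Interpolate at f = 1/5 with slerp weights a = sin((1−f)δ)/sin δ ≈ 0.843, b = sin(fδ)/sin δ ≈ 0.229.
p = a·p₁ + b·p₂ ≈ (-0.672, -0.738, -0.065); φ = arcsin(p_z) ≈ -3.74°, λ = atan2(p_y, p_x) ≈ -132.34°.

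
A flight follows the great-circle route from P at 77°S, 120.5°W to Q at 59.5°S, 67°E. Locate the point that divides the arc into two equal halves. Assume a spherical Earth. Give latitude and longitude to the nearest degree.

The haversine formula gives a central angle δ ≈ 0.758 rad (43.4°) between the endpoints.
Interpolate at f = 1/2 with slerp weights a = sin((1−f)δ)/sin δ ≈ 0.538, b = sin(fδ)/sin δ ≈ 0.538.
p = a·p₁ + b·p₂ ≈ (0.045, 0.147, -0.988); φ = arcsin(p_z) ≈ -81.15°, λ = atan2(p_y, p_x) ≈ 72.89°.

≈ 81°S, 73°E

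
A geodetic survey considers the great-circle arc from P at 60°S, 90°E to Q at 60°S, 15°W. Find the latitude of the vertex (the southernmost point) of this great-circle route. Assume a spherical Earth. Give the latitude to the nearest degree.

The great circle lies in the plane with unit normal n̂ = (p₁ × p₂)/|p₁ × p₂|.
Here n̂_z ≈ -0.332; the vertex latitude is φ_max = arccos|n̂_z| ≈ 70.6°.
Check via Clairaut: cos φ_max = |cos φ₁| · sin C = cos(60.0°)·sin(138.5°) ≈ 0.332, again giving ≈ 70.6°.

≈ 71°S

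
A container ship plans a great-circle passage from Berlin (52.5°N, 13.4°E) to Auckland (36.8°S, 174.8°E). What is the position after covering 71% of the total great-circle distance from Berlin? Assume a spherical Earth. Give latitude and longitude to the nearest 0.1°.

Write both endpoints as unit vectors p₁, p₂ with components (cos φ cos λ, cos φ sin λ, sin φ).
The central angle between the endpoints is δ = arccos(p₁·p₂) ≈ 2.785 rad (159.6°).
Interpolate at f = 0.71 with slerp weights a = sin((1−f)δ)/sin δ ≈ 2.073, b = sin(fδ)/sin δ ≈ 2.634.
p = a·p₁ + b·p₂ ≈ (-0.873, 0.484, 0.067); φ = arcsin(p_z) ≈ 3.83°, λ = atan2(p_y, p_x) ≈ 151.01°.

≈ 3.8°N, 151.0°E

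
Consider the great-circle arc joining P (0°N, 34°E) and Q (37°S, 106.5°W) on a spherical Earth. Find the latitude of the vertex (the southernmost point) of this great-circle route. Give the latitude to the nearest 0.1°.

≈ 49.8°S

The great circle lies in the plane with unit normal n̂ = (p₁ × p₂)/|p₁ × p₂|.
Here n̂_z ≈ -0.645; the vertex latitude is φ_max = arccos|n̂_z| ≈ 49.8°.
Check via Clairaut: cos φ_max = |cos φ₁| · sin C = cos(0.0°)·sin(139.8°) ≈ 0.645, again giving ≈ 49.8°.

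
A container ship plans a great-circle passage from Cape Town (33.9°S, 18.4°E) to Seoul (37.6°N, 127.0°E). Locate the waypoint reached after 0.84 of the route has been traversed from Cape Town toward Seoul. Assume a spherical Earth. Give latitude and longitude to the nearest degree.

Write both endpoints as unit vectors p₁, p₂ with components (cos φ cos λ, cos φ sin λ, sin φ).
The central angle between the endpoints is δ = arccos(p₁·p₂) ≈ 2.153 rad (123.4°).
Interpolate at f = 0.84 with slerp weights a = sin((1−f)δ)/sin δ ≈ 0.404, b = sin(fδ)/sin δ ≈ 1.164.
p = a·p₁ + b·p₂ ≈ (-0.236, 0.842, 0.484); φ = arcsin(p_z) ≈ 28.98°, λ = atan2(p_y, p_x) ≈ 105.67°.

≈ 29°N, 106°E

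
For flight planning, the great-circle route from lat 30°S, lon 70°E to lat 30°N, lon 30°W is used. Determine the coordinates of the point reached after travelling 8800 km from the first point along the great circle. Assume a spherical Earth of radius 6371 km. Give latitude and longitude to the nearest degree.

≈ lat 14°N, lon 1°E

The haversine formula gives a central angle δ ≈ 1.961 rad (112.3°) between the endpoints. The total great-circle distance is δ·R ≈ 1.961 × 6371 ≈ 12493 km, so the target fraction is f = 8800/12493 ≈ 0.704.
Interpolate at f ≈ 0.704 with slerp weights a = sin((1−f)δ)/sin δ ≈ 0.592, b = sin(fδ)/sin δ ≈ 1.062.
p = a·p₁ + b·p₂ ≈ (0.972, 0.022, 0.235); φ = arcsin(p_z) ≈ 13.58°, λ = atan2(p_y, p_x) ≈ 1.30°.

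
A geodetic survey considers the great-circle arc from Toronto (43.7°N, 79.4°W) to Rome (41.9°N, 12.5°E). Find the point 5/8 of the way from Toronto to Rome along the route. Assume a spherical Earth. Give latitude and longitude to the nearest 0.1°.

≈ 52.1°N, 19.6°W

Convert each endpoint to a unit vector on the sphere (x = cos φ cos λ, y = cos φ sin λ, z = sin φ).
The central angle between the endpoints is δ = arccos(p₁·p₂) ≈ 1.111 rad (63.7°).
Interpolate at f = 5/8 with slerp weights a = sin((1−f)δ)/sin δ ≈ 0.452, b = sin(fδ)/sin δ ≈ 0.714.
p = a·p₁ + b·p₂ ≈ (0.579, -0.206, 0.789); φ = arcsin(p_z) ≈ 52.08°, λ = atan2(p_y, p_x) ≈ -19.58°.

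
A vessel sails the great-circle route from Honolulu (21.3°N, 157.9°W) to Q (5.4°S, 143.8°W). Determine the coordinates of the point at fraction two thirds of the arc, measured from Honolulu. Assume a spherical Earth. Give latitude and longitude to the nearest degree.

The haversine formula gives a central angle δ ≈ 0.525 rad (30.1°) between the endpoints.
Interpolate at f = 2/3 with slerp weights a = sin((1−f)δ)/sin δ ≈ 0.347, b = sin(fδ)/sin δ ≈ 0.684.
p = a·p₁ + b·p₂ ≈ (-0.849, -0.524, 0.062); φ = arcsin(p_z) ≈ 3.54°, λ = atan2(p_y, p_x) ≈ -148.33°.

≈ (4°N, 148°W)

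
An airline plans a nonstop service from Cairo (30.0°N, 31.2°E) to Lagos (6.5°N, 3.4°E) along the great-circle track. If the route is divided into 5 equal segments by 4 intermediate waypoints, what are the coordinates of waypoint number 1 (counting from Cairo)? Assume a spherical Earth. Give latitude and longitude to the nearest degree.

The haversine formula gives a central angle δ ≈ 0.613 rad (35.1°) between the endpoints.
Interpolate at f = 1/5 with slerp weights a = sin((1−f)δ)/sin δ ≈ 0.819, b = sin(fδ)/sin δ ≈ 0.213.
p = a·p₁ + b·p₂ ≈ (0.817, 0.380, 0.433); φ = arcsin(p_z) ≈ 25.68°, λ = atan2(p_y, p_x) ≈ 24.92°.

≈ 26°N, 25°E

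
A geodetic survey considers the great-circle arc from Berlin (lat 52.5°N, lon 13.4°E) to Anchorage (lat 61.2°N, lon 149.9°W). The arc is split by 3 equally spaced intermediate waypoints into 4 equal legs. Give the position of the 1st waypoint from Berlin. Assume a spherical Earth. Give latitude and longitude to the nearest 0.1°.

≈ lat 68.6°N, lon 6.7°E

Write both endpoints as unit vectors p₁, p₂ with components (cos φ cos λ, cos φ sin λ, sin φ).
The central angle between the endpoints is δ = arccos(p₁·p₂) ≈ 1.144 rad (65.5°).
Interpolate at f = 1/4 with slerp weights a = sin((1−f)δ)/sin δ ≈ 0.831, b = sin(fδ)/sin δ ≈ 0.310.
p = a·p₁ + b·p₂ ≈ (0.363, 0.042, 0.931); φ = arcsin(p_z) ≈ 68.57°, λ = atan2(p_y, p_x) ≈ 6.66°.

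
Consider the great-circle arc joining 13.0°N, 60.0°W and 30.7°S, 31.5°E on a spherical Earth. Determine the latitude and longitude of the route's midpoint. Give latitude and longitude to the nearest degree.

≈ 13°S, 18°W

Write both endpoints as unit vectors p₁, p₂ with components (cos φ cos λ, cos φ sin λ, sin φ).
The central angle between the endpoints is δ = arccos(p₁·p₂) ≈ 1.708 rad (97.9°).
Interpolate at f = 1/2 with slerp weights a = sin((1−f)δ)/sin δ ≈ 0.761, b = sin(fδ)/sin δ ≈ 0.761.
p = a·p₁ + b·p₂ ≈ (0.929, -0.300, -0.217); φ = arcsin(p_z) ≈ -12.55°, λ = atan2(p_y, p_x) ≈ -17.92°.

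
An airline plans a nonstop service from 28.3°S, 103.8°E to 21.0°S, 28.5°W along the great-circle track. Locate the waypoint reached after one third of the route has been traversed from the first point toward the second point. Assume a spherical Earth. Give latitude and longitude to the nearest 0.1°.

The haversine formula gives a central angle δ ≈ 1.964 rad (112.5°) between the endpoints.
Interpolate at f = 1/3 with slerp weights a = sin((1−f)δ)/sin δ ≈ 1.046, b = sin(fδ)/sin δ ≈ 0.659.
p = a·p₁ + b·p₂ ≈ (0.321, 0.601, -0.732); φ = arcsin(p_z) ≈ -47.07°, λ = atan2(p_y, p_x) ≈ 61.86°.

≈ 47.1°S, 61.9°E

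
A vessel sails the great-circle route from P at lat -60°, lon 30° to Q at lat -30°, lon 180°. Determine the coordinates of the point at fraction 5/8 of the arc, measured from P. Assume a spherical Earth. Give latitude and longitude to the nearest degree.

The haversine formula gives a central angle δ ≈ 1.513 rad (86.7°) between the endpoints.
Interpolate at f = 5/8 with slerp weights a = sin((1−f)δ)/sin δ ≈ 0.538, b = sin(fδ)/sin δ ≈ 0.812.
p = a·p₁ + b·p₂ ≈ (-0.470, 0.135, -0.872); φ = arcsin(p_z) ≈ -60.72°, λ = atan2(p_y, p_x) ≈ 164.03°.

≈ lat -61°, lon 164°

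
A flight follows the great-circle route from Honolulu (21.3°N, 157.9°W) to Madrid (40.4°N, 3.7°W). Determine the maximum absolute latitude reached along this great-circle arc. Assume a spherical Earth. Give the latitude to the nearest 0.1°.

≈ 70.3°N

The great circle lies in the plane with unit normal n̂ = (p₁ × p₂)/|p₁ × p₂|.
Here n̂_z ≈ +0.337; the vertex latitude is φ_max = arccos|n̂_z| ≈ 70.3°.
Check via Clairaut: cos φ_max = |cos φ₁| · sin C = cos(21.3°)·sin(21.2°) ≈ 0.337, again giving ≈ 70.3°.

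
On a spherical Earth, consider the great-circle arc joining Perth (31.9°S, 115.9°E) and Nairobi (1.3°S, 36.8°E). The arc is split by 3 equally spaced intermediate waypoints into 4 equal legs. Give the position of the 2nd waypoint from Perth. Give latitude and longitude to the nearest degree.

≈ 21°S, 72°E

Write both endpoints as unit vectors p₁, p₂ with components (cos φ cos λ, cos φ sin λ, sin φ).
The central angle between the endpoints is δ = arccos(p₁·p₂) ≈ 1.397 rad (80.1°).
Interpolate at f = 2/4 with slerp weights a = sin((1−f)δ)/sin δ ≈ 0.653, b = sin(fδ)/sin δ ≈ 0.653.
p = a·p₁ + b·p₂ ≈ (0.281, 0.890, -0.360); φ = arcsin(p_z) ≈ -21.09°, λ = atan2(p_y, p_x) ≈ 72.50°.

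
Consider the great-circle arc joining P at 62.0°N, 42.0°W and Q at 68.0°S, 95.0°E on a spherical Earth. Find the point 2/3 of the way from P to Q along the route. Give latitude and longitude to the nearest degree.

≈ 32°S, 22°E

Convert each endpoint to a unit vector on the sphere (x = cos φ cos λ, y = cos φ sin λ, z = sin φ).
The central angle between the endpoints is δ = arccos(p₁·p₂) ≈ 2.815 rad (161.3°).
Interpolate at f = 2/3 with slerp weights a = sin((1−f)δ)/sin δ ≈ 2.518, b = sin(fδ)/sin δ ≈ 2.976.
p = a·p₁ + b·p₂ ≈ (0.781, 0.320, -0.536); φ = arcsin(p_z) ≈ -32.43°, λ = atan2(p_y, p_x) ≈ 22.26°.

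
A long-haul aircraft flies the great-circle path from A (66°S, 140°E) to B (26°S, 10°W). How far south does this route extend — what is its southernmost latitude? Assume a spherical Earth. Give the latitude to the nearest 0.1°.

The great circle lies in the plane with unit normal n̂ = (p₁ × p₂)/|p₁ × p₂|.
Here n̂_z ≈ -0.183; the vertex latitude is φ_max = arccos|n̂_z| ≈ 79.4°.
Check via Clairaut: cos φ_max = |cos φ₁| · sin C = cos(66.0°)·sin(153.2°) ≈ 0.183, again giving ≈ 79.4°.

≈ 79.4°S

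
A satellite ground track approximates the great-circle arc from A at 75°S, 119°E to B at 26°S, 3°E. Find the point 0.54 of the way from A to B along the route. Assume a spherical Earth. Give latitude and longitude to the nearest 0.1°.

The haversine formula gives a central angle δ ≈ 1.244 rad (71.2°) between the endpoints.
Interpolate at f = 0.54 with slerp weights a = sin((1−f)δ)/sin δ ≈ 0.572, b = sin(fδ)/sin δ ≈ 0.657.
p = a·p₁ + b·p₂ ≈ (0.518, 0.160, -0.840); φ = arcsin(p_z) ≈ -57.16°, λ = atan2(p_y, p_x) ≈ 17.20°.

≈ 57.2°S, 17.2°E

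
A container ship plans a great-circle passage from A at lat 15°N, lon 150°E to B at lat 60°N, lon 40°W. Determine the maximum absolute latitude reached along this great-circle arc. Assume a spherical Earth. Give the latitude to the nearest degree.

≈ 85°N

The great circle lies in the plane with unit normal n̂ = (p₁ × p₂)/|p₁ × p₂|.
Here n̂_z ≈ +0.087; the vertex latitude is φ_max = arccos|n̂_z| ≈ 85.0°.
Check via Clairaut: cos φ_max = |cos φ₁| · sin C = cos(15.0°)·sin(5.1°) ≈ 0.087, again giving ≈ 85.0°.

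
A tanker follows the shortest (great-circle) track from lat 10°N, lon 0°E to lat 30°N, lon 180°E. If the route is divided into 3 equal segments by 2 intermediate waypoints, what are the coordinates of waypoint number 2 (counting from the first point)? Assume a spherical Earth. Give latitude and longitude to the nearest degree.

≈ lat 77°N, lon 180°E

The haversine formula gives a central angle δ ≈ 2.443 rad (140.0°) between the endpoints.
Interpolate at f = 2/3 with slerp weights a = sin((1−f)δ)/sin δ ≈ 1.132, b = sin(fδ)/sin δ ≈ 1.553.
p = a·p₁ + b·p₂ ≈ (-0.231, -0.000, 0.973); φ = arcsin(p_z) ≈ 76.67°, λ = atan2(p_y, p_x) ≈ -180.00°.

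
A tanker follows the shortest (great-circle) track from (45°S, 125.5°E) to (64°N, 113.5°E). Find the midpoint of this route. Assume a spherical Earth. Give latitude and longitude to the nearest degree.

Convert each endpoint to a unit vector on the sphere (x = cos φ cos λ, y = cos φ sin λ, z = sin φ).
The central angle between the endpoints is δ = arccos(p₁·p₂) ≈ 1.910 rad (109.4°).
Interpolate at f = 1/2 with slerp weights a = sin((1−f)δ)/sin δ ≈ 0.865, b = sin(fδ)/sin δ ≈ 0.865.
p = a·p₁ + b·p₂ ≈ (-0.507, 0.846, 0.166); φ = arcsin(p_z) ≈ 9.55°, λ = atan2(p_y, p_x) ≈ 120.91°.

≈ (10°N, 121°E)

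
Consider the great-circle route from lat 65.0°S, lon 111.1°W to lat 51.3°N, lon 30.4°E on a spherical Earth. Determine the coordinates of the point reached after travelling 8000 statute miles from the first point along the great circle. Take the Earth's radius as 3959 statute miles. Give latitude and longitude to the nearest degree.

≈ lat 17°N, lon 4°E

The haversine formula gives a central angle δ ≈ 2.724 rad (156.1°) between the endpoints. The total great-circle distance is δ·R ≈ 2.724 × 3959 ≈ 10785 mi, so the target fraction is f = 8000/10785 ≈ 0.742.
Interpolate at f ≈ 0.742 with slerp weights a = sin((1−f)δ)/sin δ ≈ 1.595, b = sin(fδ)/sin δ ≈ 2.221.
p = a·p₁ + b·p₂ ≈ (0.955, 0.074, 0.287); φ = arcsin(p_z) ≈ 16.71°, λ = atan2(p_y, p_x) ≈ 4.41°.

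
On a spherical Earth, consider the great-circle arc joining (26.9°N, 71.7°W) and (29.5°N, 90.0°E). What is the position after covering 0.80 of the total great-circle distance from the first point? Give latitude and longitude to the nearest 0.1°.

Convert each endpoint to a unit vector on the sphere (x = cos φ cos λ, y = cos φ sin λ, z = sin φ).
The central angle between the endpoints is δ = arccos(p₁·p₂) ≈ 2.111 rad (120.9°).
Interpolate at f = 0.80 with slerp weights a = sin((1−f)δ)/sin δ ≈ 0.478, b = sin(fδ)/sin δ ≈ 1.158.
p = a·p₁ + b·p₂ ≈ (0.134, 0.603, 0.786); φ = arcsin(p_z) ≈ 51.84°, λ = atan2(p_y, p_x) ≈ 77.50°.

≈ (51.8°N, 77.5°E)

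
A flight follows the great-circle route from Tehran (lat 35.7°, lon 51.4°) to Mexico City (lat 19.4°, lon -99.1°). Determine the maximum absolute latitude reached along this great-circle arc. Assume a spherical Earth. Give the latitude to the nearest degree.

≈ 65°

The great circle lies in the plane with unit normal n̂ = (p₁ × p₂)/|p₁ × p₂|.
Here n̂_z ≈ -0.428; the vertex latitude is φ_max = arccos|n̂_z| ≈ 64.7°.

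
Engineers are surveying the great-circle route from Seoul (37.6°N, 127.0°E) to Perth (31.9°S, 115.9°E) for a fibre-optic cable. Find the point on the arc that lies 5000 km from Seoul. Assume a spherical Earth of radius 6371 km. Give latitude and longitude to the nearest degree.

≈ 7°S, 120°E

Convert each endpoint to a unit vector on the sphere (x = cos φ cos λ, y = cos φ sin λ, z = sin φ).
The central angle between the endpoints is δ = arccos(p₁·p₂) ≈ 1.226 rad (70.3°). The total great-circle distance is δ·R ≈ 1.226 × 6371 ≈ 7813 km, so the target fraction is f = 5000/7813 ≈ 0.640.
Interpolate at f ≈ 0.640 with slerp weights a = sin((1−f)δ)/sin δ ≈ 0.454, b = sin(fδ)/sin δ ≈ 0.751.
p = a·p₁ + b·p₂ ≈ (-0.495, 0.861, -0.120); φ = arcsin(p_z) ≈ -6.87°, λ = atan2(p_y, p_x) ≈ 119.90°.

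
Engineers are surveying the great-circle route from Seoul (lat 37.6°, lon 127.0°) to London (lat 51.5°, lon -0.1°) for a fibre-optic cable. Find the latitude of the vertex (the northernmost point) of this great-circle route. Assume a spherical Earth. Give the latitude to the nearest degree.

The great circle lies in the plane with unit normal n̂ = (p₁ × p₂)/|p₁ × p₂|.
Here n̂_z ≈ -0.400; the vertex latitude is φ_max = arccos|n̂_z| ≈ 66.4°.
Check via Clairaut: cos φ_max = |cos φ₁| · sin C = cos(37.6°)·sin(30.3°) ≈ 0.400, again giving ≈ 66.4°.

≈ 66°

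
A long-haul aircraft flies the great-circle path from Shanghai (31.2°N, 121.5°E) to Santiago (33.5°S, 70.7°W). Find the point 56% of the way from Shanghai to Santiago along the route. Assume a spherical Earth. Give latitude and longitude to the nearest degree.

≈ 16°S, 153°W

The haversine formula gives a central angle δ ≈ 2.957 rad (169.4°) between the endpoints.
Interpolate at f = 0.56 with slerp weights a = sin((1−f)δ)/sin δ ≈ 5.263, b = sin(fδ)/sin δ ≈ 5.440.
p = a·p₁ + b·p₂ ≈ (-0.853, -0.443, -0.276); φ = arcsin(p_z) ≈ -16.04°, λ = atan2(p_y, p_x) ≈ -152.54°.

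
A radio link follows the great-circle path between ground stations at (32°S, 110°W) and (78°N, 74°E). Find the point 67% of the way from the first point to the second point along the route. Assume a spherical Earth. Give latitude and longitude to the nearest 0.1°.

Write both endpoints as unit vectors p₁, p₂ with components (cos φ cos λ, cos φ sin λ, sin φ).
The central angle between the endpoints is δ = arccos(p₁·p₂) ≈ 2.338 rad (134.0°).
Interpolate at f = 0.67 with slerp weights a = sin((1−f)δ)/sin δ ≈ 0.969, b = sin(fδ)/sin δ ≈ 1.389.
p = a·p₁ + b·p₂ ≈ (-0.201, -0.494, 0.846); φ = arcsin(p_z) ≈ 57.74°, λ = atan2(p_y, p_x) ≈ -112.16°.

≈ (57.7°N, 112.2°W)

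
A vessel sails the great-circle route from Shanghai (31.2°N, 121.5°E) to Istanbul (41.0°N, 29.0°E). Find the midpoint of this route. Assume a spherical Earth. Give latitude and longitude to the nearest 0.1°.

≈ 46.5°N, 79.0°E

The haversine formula gives a central angle δ ≈ 1.254 rad (71.8°) between the endpoints.
Interpolate at f = 1/2 with slerp weights a = sin((1−f)δ)/sin δ ≈ 0.617, b = sin(fδ)/sin δ ≈ 0.617.
p = a·p₁ + b·p₂ ≈ (0.132, 0.676, 0.725); φ = arcsin(p_z) ≈ 46.46°, λ = atan2(p_y, p_x) ≈ 78.99°.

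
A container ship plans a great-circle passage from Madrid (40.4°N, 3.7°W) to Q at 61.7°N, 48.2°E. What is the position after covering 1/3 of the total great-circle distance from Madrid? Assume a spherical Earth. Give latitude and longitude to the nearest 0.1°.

From cos δ = sin φ₁ sin φ₂ + cos φ₁ cos φ₂ cos Δλ, the central angle is δ ≈ 0.654 rad (37.5°).
Interpolate at f = 1/3 with slerp weights a = sin((1−f)δ)/sin δ ≈ 0.694, b = sin(fδ)/sin δ ≈ 0.356.
p = a·p₁ + b·p₂ ≈ (0.640, 0.092, 0.763); φ = arcsin(p_z) ≈ 49.73°, λ = atan2(p_y, p_x) ≈ 8.14°.

≈ 49.7°N, 8.1°E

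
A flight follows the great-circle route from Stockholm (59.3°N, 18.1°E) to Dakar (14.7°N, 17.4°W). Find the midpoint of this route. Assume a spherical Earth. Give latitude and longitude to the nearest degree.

The haversine formula gives a central angle δ ≈ 0.902 rad (51.7°) between the endpoints.
Interpolate at f = 1/2 with slerp weights a = sin((1−f)δ)/sin δ ≈ 0.556, b = sin(fδ)/sin δ ≈ 0.556.
p = a·p₁ + b·p₂ ≈ (0.782, -0.073, 0.619); φ = arcsin(p_z) ≈ 38.22°, λ = atan2(p_y, p_x) ≈ -5.30°.

≈ 38°N, 5°W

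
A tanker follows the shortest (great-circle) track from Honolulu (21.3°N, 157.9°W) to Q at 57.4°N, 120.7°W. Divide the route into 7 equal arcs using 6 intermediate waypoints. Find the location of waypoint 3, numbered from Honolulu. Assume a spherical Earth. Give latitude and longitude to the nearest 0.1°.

≈ 38.1°N, 146.8°W

Convert each endpoint to a unit vector on the sphere (x = cos φ cos λ, y = cos φ sin λ, z = sin φ).
The central angle between the endpoints is δ = arccos(p₁·p₂) ≈ 0.787 rad (45.1°).
Interpolate at f = 3/7 with slerp weights a = sin((1−f)δ)/sin δ ≈ 0.614, b = sin(fδ)/sin δ ≈ 0.467.
p = a·p₁ + b·p₂ ≈ (-0.658, -0.432, 0.617); φ = arcsin(p_z) ≈ 38.07°, λ = atan2(p_y, p_x) ≈ -146.75°.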